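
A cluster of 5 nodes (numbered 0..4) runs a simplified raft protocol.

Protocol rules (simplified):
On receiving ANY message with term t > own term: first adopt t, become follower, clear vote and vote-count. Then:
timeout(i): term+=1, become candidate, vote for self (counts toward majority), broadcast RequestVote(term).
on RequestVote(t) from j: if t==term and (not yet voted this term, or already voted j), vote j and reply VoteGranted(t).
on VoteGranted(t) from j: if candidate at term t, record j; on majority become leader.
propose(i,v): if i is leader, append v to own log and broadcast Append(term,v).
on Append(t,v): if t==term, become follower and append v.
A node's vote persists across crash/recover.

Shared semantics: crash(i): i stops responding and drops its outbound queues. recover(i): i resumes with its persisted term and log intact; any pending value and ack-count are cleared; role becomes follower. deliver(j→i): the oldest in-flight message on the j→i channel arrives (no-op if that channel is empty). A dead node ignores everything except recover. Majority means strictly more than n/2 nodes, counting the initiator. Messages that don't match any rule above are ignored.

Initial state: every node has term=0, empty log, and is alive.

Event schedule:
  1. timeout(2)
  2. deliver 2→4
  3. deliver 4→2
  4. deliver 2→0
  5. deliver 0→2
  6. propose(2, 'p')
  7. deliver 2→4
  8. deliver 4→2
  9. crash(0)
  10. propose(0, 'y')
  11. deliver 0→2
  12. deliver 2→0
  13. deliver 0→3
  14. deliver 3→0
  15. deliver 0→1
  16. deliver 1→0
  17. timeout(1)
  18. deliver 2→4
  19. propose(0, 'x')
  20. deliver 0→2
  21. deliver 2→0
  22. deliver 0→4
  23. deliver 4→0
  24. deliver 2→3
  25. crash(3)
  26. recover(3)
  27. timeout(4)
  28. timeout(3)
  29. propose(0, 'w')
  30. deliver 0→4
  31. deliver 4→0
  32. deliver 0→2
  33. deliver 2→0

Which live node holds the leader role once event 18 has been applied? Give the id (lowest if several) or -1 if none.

e1 timeout(2): 2[cand,t=1,-]
e2 deliver 2→4: 4[foll,t=1,-]
e3 deliver 4→2: ·
e4 deliver 2→0: 0[foll,t=1,-]
e5 deliver 0→2: 2[lead,t=1,-]
e6 propose(2,'p'): 2[lead,t=1,p]
e7 deliver 2→4: 4[foll,t=1,p]
e8 deliver 4→2: ·
e9 crash(0): 0[✗foll,t=1,-]
e10 propose(0,'y'): ·
e11 deliver 0→2: ·
e12 deliver 2→0: ·
e13 deliver 0→3: ·
e14 deliver 3→0: ·
e15 deliver 0→1: ·
e16 deliver 1→0: ·
e17 timeout(1): 1[cand,t=1,-]
e18 deliver 2→4: ·

2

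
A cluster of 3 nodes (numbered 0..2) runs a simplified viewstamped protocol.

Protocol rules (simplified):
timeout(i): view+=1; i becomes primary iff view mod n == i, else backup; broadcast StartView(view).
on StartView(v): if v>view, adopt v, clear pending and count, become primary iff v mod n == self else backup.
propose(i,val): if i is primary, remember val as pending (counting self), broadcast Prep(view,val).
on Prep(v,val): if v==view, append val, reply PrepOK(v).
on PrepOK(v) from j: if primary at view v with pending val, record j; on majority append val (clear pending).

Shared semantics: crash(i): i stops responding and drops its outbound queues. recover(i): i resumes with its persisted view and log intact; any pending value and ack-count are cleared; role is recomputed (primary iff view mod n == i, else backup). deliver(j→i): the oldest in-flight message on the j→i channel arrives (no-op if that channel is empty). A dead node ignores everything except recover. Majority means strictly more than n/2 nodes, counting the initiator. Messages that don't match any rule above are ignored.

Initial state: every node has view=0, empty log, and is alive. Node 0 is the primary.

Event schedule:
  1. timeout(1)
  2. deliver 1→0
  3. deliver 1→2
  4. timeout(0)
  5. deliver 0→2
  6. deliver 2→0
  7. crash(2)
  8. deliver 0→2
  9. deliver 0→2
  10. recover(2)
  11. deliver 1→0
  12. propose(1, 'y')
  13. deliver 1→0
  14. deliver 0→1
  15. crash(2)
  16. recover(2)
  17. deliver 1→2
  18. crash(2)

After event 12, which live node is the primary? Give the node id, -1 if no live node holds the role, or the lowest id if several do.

1

e1 timeout(1): 1[prim,v=1,-]
e2 deliver 1→0: 0[back,v=1,-]
e3 deliver 1→2: 2[back,v=1,-]
e4 timeout(0): 0[back,v=2,-]
e5 deliver 0→2: 2[prim,v=2,-]
e6 deliver 2→0: ·
e7 crash(2): 2[✗prim,v=2,-]
e8 deliver 0→2: ·
e9 deliver 0→2: ·
e10 recover(2): 2[prim,v=2,-]
e11 deliver 1→0: ·
e12 propose(1,'y'): ·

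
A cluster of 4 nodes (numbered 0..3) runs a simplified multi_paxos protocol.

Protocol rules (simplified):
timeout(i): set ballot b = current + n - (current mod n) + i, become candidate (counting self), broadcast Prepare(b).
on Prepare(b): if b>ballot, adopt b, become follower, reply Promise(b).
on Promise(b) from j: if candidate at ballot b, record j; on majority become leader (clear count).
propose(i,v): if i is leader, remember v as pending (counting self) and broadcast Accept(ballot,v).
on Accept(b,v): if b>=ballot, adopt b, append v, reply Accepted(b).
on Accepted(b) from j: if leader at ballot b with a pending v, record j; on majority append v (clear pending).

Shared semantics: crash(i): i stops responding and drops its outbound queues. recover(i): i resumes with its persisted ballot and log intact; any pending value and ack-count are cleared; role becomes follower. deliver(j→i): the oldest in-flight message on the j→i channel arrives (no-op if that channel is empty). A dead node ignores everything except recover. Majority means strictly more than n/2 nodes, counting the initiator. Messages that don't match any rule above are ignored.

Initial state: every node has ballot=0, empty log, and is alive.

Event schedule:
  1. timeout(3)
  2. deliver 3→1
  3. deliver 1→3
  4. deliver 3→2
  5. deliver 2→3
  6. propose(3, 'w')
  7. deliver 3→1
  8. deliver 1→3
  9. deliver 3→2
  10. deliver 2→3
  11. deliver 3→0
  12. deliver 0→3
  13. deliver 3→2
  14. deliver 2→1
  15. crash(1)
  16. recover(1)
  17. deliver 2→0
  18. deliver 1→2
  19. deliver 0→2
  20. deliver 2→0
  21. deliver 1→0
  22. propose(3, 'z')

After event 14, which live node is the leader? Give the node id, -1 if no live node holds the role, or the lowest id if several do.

3

e1 timeout(3): 3[cand,b=7,-]
e2 deliver 3→1: 1[foll,b=7,-]
e3 deliver 1→3: ·
e4 deliver 3→2: 2[foll,b=7,-]
e5 deliver 2→3: 3[lead,b=7,-]
e6 propose(3,'w'): ·
e7 deliver 3→1: 1[foll,b=7,w]
e8 deliver 1→3: ·
e9 deliver 3→2: 2[foll,b=7,w]
e10 deliver 2→3: 3[lead,b=7,w]
e11 deliver 3→0: 0[foll,b=7,-]
e12 deliver 0→3: ·
e13 deliver 3→2: ·
e14 deliver 2→1: ·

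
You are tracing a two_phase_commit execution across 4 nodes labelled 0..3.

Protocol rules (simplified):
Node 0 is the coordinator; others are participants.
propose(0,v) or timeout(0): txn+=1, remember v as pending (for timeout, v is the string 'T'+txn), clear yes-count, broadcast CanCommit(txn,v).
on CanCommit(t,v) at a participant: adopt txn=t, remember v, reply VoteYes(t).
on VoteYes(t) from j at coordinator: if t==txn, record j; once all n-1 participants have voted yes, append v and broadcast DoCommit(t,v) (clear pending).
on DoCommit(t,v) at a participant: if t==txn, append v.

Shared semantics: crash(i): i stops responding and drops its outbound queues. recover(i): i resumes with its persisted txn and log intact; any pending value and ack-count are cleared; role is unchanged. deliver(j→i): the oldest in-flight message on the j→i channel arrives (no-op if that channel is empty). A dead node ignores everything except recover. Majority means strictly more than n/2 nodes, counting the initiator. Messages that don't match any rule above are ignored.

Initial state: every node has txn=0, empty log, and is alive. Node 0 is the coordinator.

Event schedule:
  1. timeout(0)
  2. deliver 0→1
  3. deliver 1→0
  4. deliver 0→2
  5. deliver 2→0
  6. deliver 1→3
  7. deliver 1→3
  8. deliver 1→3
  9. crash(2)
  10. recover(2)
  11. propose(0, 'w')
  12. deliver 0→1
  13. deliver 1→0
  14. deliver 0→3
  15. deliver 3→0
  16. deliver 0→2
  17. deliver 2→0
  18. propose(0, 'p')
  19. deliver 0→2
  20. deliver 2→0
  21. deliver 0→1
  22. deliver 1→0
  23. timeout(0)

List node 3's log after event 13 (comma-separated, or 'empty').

empty

1. timeout(0):  <0:coor t1 ->
2. deliver 0→1:  <1:part t1 ->
3. deliver 1→0:  nop
4. deliver 0→2:  <2:part t1 ->
5. deliver 2→0:  nop
6. deliver 1→3:  nop
7. deliver 1→3:  nop
8. deliver 1→3:  nop
9. crash(2):  <2:✗part t1 ->
10. recover(2):  <2:part t1 ->
11. propose(0,'w'):  <0:coor t2 ->
12. deliver 0→1:  <1:part t2 ->
13. deliver 1→0:  nop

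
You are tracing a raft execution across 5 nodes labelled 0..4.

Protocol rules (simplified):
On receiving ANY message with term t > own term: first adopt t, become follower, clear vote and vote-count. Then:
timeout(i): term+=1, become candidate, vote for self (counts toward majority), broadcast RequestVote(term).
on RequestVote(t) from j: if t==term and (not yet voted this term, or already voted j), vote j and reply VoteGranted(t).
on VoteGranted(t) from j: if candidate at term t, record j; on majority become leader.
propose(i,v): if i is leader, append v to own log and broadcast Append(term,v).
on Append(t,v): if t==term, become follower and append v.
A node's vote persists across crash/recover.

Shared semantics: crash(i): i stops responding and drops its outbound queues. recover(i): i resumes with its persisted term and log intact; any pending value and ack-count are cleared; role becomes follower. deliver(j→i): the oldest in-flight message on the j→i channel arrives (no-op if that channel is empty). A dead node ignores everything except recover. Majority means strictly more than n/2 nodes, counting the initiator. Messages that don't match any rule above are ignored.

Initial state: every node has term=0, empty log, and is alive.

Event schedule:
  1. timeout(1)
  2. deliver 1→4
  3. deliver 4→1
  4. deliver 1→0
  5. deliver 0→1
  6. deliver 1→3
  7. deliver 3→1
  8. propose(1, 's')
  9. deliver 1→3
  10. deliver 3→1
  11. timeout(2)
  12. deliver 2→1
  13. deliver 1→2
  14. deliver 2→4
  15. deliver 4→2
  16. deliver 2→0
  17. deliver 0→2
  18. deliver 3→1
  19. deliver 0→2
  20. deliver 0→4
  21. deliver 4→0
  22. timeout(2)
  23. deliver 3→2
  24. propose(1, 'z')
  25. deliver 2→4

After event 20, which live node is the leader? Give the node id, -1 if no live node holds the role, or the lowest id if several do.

1

[1] timeout(1) → N1(cand t1 [-])
[2] deliver 1→4 → N4(foll t1 [-])
[3] deliver 4→1 → ∅
[4] deliver 1→0 → N0(foll t1 [-])
[5] deliver 0→1 → N1(lead t1 [-])
[6] deliver 1→3 → N3(foll t1 [-])
[7] deliver 3→1 → ∅
[8] propose(1,'s') → N1(lead t1 [s])
[9] deliver 1→3 → N3(foll t1 [s])
[10] deliver 3→1 → ∅
[11] timeout(2) → N2(cand t1 [-])
[12] deliver 2→1 → ∅
[13] deliver 1→2 → ∅
[14] deliver 2→4 → ∅
[15] deliver 4→2 → ∅
[16] deliver 2→0 → ∅
[17] deliver 0→2 → ∅
[18] deliver 3→1 → ∅
[19] deliver 0→2 → ∅
[20] deliver 0→4 → ∅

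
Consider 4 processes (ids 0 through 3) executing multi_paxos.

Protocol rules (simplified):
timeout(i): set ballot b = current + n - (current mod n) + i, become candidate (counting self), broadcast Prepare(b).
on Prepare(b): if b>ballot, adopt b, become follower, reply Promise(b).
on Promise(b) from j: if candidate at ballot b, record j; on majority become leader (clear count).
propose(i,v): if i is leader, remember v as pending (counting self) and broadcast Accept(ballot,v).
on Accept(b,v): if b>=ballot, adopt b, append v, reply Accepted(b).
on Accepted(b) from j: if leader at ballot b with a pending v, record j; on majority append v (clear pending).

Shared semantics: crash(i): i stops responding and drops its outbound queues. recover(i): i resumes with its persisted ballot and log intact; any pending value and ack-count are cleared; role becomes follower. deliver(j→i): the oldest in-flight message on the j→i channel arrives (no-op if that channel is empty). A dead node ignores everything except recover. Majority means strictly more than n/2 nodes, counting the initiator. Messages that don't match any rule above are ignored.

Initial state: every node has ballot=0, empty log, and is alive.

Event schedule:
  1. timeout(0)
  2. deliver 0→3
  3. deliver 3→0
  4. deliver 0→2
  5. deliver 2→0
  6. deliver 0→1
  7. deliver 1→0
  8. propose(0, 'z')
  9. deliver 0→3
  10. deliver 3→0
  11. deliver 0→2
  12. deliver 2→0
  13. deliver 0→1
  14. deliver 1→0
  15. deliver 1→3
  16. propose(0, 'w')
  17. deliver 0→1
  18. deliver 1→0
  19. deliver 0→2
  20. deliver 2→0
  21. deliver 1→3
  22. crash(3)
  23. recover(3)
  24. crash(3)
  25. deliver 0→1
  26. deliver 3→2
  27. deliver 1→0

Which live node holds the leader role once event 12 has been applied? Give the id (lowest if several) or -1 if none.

1. timeout(0):  <0:cand b4 ->
2. deliver 0→3:  <3:foll b4 ->
3. deliver 3→0:  nop
4. deliver 0→2:  <2:foll b4 ->
5. deliver 2→0:  <0:lead b4 ->
6. deliver 0→1:  <1:foll b4 ->
7. deliver 1→0:  nop
8. propose(0,'z'):  nop
9. deliver 0→3:  <3:foll b4 z>
10. deliver 3→0:  nop
11. deliver 0→2:  <2:foll b4 z>
12. deliver 2→0:  <0:lead b4 z>

0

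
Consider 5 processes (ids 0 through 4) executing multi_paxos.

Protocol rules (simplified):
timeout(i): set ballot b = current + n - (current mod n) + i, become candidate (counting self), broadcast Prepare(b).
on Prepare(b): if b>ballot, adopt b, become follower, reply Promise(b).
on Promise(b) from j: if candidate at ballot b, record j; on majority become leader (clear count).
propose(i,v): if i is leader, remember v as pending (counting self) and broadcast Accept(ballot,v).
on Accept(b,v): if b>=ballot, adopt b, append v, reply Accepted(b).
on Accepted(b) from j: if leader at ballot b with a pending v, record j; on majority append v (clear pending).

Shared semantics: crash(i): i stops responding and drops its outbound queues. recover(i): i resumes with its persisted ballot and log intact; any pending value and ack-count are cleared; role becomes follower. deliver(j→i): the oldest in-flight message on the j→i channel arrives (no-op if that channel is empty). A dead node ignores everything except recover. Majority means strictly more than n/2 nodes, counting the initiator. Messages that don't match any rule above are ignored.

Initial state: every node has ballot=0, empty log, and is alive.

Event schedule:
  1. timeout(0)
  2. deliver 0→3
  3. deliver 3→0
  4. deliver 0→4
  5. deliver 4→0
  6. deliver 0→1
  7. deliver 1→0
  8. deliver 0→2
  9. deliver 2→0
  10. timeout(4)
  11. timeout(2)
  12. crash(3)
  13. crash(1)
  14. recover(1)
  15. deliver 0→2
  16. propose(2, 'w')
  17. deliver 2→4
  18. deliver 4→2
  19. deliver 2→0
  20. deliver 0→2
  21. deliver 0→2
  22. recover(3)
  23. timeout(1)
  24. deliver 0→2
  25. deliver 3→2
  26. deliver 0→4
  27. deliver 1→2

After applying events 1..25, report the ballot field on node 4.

14

1. timeout(0):  <0:cand b5 ->
2. deliver 0→3:  <3:foll b5 ->
3. deliver 3→0:  nop
4. deliver 0→4:  <4:foll b5 ->
5. deliver 4→0:  <0:lead b5 ->
6. deliver 0→1:  <1:foll b5 ->
7. deliver 1→0:  nop
8. deliver 0→2:  <2:foll b5 ->
9. deliver 2→0:  nop
10. timeout(4):  <4:cand b14 ->
11. timeout(2):  <2:cand b12 ->
12. crash(3):  <3:✗foll b5 ->
13. crash(1):  <1:✗foll b5 ->
14. recover(1):  <1:foll b5 ->
15. deliver 0→2:  nop
16. propose(2,'w'):  nop
17. deliver 2→4:  nop
18. deliver 4→2:  <2:foll b14 ->
19. deliver 2→0:  <0:foll b12 ->
20. deliver 0→2:  nop
21. deliver 0→2:  nop
22. recover(3):  <3:foll b5 ->
23. timeout(1):  <1:cand b11 ->
24. deliver 0→2:  nop
25. deliver 3→2:  nop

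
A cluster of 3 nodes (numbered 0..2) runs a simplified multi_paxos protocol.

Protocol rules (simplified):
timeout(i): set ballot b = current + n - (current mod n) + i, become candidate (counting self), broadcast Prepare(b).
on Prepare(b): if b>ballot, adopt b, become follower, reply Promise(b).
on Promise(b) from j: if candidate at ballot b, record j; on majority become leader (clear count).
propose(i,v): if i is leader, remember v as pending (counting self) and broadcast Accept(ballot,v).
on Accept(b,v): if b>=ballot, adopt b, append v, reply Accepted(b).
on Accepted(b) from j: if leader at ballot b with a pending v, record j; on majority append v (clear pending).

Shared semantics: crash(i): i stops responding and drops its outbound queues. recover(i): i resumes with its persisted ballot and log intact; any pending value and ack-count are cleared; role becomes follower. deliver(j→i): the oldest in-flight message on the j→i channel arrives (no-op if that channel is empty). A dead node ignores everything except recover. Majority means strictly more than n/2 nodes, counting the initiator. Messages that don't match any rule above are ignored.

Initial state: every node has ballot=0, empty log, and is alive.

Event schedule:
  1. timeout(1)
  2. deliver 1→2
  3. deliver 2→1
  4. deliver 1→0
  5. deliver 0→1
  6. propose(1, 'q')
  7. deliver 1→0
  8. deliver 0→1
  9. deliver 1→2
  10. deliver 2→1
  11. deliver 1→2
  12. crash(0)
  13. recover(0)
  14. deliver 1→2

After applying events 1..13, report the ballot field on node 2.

after 1 — timeout(1): n1:cand/b4/[-]
after 2 — deliver 1→2: n2:foll/b4/[-]
after 3 — deliver 2→1: n1:lead/b4/[-]
after 4 — deliver 1→0: n0:foll/b4/[-]
after 5 — deliver 0→1: ·
after 6 — propose(1,'q'): ·
after 7 — deliver 1→0: n0:foll/b4/[q]
after 8 — deliver 0→1: n1:lead/b4/[q]
after 9 — deliver 1→2: n2:foll/b4/[q]
after 10 — deliver 2→1: ·
after 11 — deliver 1→2: ·
after 12 — crash(0): n0:✗foll/b4/[q]
after 13 — recover(0): n0:foll/b4/[q]

4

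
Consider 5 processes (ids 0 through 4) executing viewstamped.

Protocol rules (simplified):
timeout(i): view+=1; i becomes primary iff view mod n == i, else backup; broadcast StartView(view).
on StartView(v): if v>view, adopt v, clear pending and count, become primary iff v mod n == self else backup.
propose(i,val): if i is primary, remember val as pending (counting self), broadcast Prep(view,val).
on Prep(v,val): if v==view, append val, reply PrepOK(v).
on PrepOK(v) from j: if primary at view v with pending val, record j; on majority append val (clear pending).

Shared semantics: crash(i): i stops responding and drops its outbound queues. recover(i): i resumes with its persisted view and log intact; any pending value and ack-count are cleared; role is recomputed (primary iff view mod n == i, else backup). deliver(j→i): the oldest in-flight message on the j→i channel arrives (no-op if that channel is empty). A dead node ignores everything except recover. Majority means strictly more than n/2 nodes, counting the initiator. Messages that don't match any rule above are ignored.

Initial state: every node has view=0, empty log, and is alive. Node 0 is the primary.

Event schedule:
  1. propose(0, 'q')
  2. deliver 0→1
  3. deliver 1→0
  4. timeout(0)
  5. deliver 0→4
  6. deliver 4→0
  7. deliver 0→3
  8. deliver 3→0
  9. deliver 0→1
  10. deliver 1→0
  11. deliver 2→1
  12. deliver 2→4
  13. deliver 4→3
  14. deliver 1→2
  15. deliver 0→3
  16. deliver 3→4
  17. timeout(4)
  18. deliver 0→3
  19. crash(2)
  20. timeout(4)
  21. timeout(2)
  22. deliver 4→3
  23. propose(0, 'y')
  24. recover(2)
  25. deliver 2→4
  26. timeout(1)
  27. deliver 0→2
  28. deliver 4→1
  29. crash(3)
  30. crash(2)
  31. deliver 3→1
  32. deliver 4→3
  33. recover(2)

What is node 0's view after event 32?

1. propose(0,'q'):  nop
2. deliver 0→1:  <1:back v0 q>
3. deliver 1→0:  nop
4. timeout(0):  <0:back v1 ->
5. deliver 0→4:  <4:back v0 q>
6. deliver 4→0:  nop
7. deliver 0→3:  <3:back v0 q>
8. deliver 3→0:  nop
9. deliver 0→1:  <1:prim v1 q>
10. deliver 1→0:  nop
11. deliver 2→1:  nop
12. deliver 2→4:  nop
13. deliver 4→3:  nop
14. deliver 1→2:  nop
15. deliver 0→3:  <3:back v1 q>
16. deliver 3→4:  nop
17. timeout(4):  <4:back v1 q>
18. deliver 0→3:  nop
19. crash(2):  <2:✗back v0 ->
20. timeout(4):  <4:back v2 q>
21. timeout(2):  nop
22. deliver 4→3:  nop
23. propose(0,'y'):  nop
24. recover(2):  <2:back v0 ->
25. deliver 2→4:  nop
26. timeout(1):  <1:back v2 q>
27. deliver 0→2:  <2:back v0 q>
28. deliver 4→1:  nop
29. crash(3):  <3:✗back v1 q>
30. crash(2):  <2:✗back v0 q>
31. deliver 3→1:  nop
32. deliver 4→3:  nop

1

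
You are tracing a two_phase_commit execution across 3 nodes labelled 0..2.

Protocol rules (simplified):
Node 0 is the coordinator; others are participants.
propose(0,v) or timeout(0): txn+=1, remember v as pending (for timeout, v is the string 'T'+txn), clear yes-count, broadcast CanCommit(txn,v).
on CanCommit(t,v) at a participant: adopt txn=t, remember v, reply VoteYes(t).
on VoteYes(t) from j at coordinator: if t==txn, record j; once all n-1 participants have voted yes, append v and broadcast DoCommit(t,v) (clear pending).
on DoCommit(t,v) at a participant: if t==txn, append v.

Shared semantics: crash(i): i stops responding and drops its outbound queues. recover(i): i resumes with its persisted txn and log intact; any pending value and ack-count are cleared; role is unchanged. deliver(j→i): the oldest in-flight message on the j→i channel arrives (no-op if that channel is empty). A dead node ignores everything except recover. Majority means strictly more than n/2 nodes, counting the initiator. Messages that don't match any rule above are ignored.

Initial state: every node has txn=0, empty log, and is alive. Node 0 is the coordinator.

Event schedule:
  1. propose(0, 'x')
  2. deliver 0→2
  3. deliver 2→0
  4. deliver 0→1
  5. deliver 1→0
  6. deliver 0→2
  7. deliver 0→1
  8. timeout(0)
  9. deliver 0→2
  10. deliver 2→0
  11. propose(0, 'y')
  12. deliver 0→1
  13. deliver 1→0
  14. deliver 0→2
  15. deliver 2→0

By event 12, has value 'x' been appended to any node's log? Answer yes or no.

yes

1. propose(0,'x'):  <0:coor t1 ->
2. deliver 0→2:  <2:part t1 ->
3. deliver 2→0:  nop
4. deliver 0→1:  <1:part t1 ->
5. deliver 1→0:  <0:coor t1 x>
6. deliver 0→2:  <2:part t1 x>
7. deliver 0→1:  <1:part t1 x>
8. timeout(0):  <0:coor t2 x>
9. deliver 0→2:  <2:part t2 x>
10. deliver 2→0:  nop
11. propose(0,'y'):  <0:coor t3 x>
12. deliver 0→1:  <1:part t2 x>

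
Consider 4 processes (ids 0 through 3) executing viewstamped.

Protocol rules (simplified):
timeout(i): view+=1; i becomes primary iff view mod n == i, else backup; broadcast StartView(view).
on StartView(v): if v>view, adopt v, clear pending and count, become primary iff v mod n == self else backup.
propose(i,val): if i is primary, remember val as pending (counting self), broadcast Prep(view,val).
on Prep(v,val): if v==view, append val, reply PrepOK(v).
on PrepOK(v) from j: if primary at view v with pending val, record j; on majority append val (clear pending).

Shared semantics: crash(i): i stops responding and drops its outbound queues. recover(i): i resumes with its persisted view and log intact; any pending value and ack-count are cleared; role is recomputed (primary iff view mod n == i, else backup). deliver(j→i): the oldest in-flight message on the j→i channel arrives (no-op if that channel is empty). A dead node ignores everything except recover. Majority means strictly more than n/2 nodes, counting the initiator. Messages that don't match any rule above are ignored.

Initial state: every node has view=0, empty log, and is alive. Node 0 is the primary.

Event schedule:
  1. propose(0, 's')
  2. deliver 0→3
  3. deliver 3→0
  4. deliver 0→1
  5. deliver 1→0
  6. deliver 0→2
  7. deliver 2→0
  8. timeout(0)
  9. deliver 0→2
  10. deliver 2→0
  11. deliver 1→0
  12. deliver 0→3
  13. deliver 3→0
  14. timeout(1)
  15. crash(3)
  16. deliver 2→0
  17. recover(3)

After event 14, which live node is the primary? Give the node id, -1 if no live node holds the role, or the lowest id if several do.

1

1. propose(0,'s'):  nop
2. deliver 0→3:  <3:back v0 s>
3. deliver 3→0:  nop
4. deliver 0→1:  <1:back v0 s>
5. deliver 1→0:  <0:prim v0 s>
6. deliver 0→2:  <2:back v0 s>
7. deliver 2→0:  nop
8. timeout(0):  <0:back v1 s>
9. deliver 0→2:  <2:back v1 s>
10. deliver 2→0:  nop
11. deliver 1→0:  nop
12. deliver 0→3:  <3:back v1 s>
13. deliver 3→0:  nop
14. timeout(1):  <1:prim v1 s>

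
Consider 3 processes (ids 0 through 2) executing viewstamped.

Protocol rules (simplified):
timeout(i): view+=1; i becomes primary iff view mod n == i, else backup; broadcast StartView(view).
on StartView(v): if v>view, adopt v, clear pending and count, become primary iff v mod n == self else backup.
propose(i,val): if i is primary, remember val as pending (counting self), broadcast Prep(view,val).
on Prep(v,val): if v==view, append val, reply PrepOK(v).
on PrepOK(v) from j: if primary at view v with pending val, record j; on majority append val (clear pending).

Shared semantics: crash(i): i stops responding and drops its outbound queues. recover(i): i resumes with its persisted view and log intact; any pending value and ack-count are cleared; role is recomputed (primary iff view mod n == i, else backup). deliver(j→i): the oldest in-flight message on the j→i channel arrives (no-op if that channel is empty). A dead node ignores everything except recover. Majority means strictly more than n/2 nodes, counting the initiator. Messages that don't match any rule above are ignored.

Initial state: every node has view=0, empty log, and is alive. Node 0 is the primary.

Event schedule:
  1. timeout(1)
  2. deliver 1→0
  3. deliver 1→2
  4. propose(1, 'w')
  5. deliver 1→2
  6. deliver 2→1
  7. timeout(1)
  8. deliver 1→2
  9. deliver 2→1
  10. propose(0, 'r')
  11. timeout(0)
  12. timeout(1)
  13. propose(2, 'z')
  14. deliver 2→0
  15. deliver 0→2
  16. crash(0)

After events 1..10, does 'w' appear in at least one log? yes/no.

e1 timeout(1): 1[prim,v=1,-]
e2 deliver 1→0: 0[back,v=1,-]
e3 deliver 1→2: 2[back,v=1,-]
e4 propose(1,'w'): ·
e5 deliver 1→2: 2[back,v=1,w]
e6 deliver 2→1: 1[prim,v=1,w]
e7 timeout(1): 1[back,v=2,w]
e8 deliver 1→2: 2[prim,v=2,w]
e9 deliver 2→1: ·
e10 propose(0,'r'): ·

yes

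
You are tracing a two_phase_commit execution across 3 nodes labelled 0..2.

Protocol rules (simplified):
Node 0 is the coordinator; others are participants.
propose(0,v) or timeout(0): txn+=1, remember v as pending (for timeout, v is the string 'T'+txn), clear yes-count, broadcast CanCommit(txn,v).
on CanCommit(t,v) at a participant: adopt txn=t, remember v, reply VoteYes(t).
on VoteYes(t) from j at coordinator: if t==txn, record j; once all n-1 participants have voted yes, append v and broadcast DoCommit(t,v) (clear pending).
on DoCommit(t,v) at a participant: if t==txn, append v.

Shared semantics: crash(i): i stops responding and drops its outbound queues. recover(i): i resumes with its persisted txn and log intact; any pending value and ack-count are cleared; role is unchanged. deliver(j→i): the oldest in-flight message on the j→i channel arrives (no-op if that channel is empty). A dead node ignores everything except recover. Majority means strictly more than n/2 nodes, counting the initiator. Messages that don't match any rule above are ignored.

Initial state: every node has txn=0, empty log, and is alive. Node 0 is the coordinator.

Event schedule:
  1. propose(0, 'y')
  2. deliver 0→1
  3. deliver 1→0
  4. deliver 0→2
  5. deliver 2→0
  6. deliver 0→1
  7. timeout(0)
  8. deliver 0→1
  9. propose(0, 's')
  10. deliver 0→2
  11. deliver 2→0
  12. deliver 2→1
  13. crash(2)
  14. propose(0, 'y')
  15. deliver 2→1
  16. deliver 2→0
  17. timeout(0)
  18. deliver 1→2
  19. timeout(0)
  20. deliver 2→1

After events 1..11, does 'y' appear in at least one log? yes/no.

[1] propose(0,'y') → N0(coor t1 [-])
[2] deliver 0→1 → N1(part t1 [-])
[3] deliver 1→0 → ∅
[4] deliver 0→2 → N2(part t1 [-])
[5] deliver 2→0 → N0(coor t1 [y])
[6] deliver 0→1 → N1(part t1 [y])
[7] timeout(0) → N0(coor t2 [y])
[8] deliver 0→1 → N1(part t2 [y])
[9] propose(0,'s') → N0(coor t3 [y])
[10] deliver 0→2 → N2(part t1 [y])
[11] deliver 2→0 → ∅

yes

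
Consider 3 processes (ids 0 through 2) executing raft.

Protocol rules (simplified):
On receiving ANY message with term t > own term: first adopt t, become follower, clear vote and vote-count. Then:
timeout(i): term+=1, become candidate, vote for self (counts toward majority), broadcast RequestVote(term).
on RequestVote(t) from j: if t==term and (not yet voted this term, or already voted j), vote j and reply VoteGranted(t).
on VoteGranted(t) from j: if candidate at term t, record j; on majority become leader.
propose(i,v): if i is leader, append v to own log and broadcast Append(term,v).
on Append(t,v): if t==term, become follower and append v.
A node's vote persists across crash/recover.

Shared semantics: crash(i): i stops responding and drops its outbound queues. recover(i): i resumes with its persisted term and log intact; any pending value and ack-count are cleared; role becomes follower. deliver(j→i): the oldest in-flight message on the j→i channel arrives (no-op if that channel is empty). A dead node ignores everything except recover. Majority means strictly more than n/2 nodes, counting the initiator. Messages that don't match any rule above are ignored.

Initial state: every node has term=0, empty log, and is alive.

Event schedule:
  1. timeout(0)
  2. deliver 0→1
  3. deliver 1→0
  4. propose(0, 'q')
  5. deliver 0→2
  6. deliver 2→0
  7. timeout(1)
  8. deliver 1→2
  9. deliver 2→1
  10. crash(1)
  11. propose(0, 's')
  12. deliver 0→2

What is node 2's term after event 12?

[1] timeout(0) → N0(cand t1 [-])
[2] deliver 0→1 → N1(foll t1 [-])
[3] deliver 1→0 → N0(lead t1 [-])
[4] propose(0,'q') → N0(lead t1 [q])
[5] deliver 0→2 → N2(foll t1 [-])
[6] deliver 2→0 → ∅
[7] timeout(1) → N1(cand t2 [-])
[8] deliver 1→2 → N2(foll t2 [-])
[9] deliver 2→1 → N1(lead t2 [-])
[10] crash(1) → N1(✗lead t2 [-])
[11] propose(0,'s') → N0(lead t1 [q,s])
[12] deliver 0→2 → ∅

2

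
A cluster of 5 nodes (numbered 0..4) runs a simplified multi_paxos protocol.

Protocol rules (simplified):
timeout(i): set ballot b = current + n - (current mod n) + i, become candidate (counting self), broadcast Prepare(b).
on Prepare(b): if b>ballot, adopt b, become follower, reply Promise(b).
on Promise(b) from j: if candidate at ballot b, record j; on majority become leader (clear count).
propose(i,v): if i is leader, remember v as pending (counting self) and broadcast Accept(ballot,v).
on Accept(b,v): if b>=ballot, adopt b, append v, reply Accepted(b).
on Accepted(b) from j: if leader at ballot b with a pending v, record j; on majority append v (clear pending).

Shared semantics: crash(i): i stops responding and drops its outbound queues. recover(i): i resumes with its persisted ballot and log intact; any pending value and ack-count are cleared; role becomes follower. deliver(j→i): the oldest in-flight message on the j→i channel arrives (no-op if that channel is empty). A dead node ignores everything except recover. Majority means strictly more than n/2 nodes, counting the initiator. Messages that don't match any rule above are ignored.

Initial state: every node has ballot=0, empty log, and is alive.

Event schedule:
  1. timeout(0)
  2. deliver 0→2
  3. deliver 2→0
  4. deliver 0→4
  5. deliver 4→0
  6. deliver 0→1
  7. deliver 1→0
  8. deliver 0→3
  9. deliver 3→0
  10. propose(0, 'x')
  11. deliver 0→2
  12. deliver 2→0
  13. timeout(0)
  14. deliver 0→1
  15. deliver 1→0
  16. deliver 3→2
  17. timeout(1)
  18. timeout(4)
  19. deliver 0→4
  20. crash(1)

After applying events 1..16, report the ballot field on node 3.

5

e1 timeout(0): 0[cand,b=5,-]
e2 deliver 0→2: 2[foll,b=5,-]
e3 deliver 2→0: ·
e4 deliver 0→4: 4[foll,b=5,-]
e5 deliver 4→0: 0[lead,b=5,-]
e6 deliver 0→1: 1[foll,b=5,-]
e7 deliver 1→0: ·
e8 deliver 0→3: 3[foll,b=5,-]
e9 deliver 3→0: ·
e10 propose(0,'x'): ·
e11 deliver 0→2: 2[foll,b=5,x]
e12 deliver 2→0: ·
e13 timeout(0): 0[cand,b=10,-]
e14 deliver 0→1: 1[foll,b=5,x]
e15 deliver 1→0: ·
e16 deliver 3→2: ·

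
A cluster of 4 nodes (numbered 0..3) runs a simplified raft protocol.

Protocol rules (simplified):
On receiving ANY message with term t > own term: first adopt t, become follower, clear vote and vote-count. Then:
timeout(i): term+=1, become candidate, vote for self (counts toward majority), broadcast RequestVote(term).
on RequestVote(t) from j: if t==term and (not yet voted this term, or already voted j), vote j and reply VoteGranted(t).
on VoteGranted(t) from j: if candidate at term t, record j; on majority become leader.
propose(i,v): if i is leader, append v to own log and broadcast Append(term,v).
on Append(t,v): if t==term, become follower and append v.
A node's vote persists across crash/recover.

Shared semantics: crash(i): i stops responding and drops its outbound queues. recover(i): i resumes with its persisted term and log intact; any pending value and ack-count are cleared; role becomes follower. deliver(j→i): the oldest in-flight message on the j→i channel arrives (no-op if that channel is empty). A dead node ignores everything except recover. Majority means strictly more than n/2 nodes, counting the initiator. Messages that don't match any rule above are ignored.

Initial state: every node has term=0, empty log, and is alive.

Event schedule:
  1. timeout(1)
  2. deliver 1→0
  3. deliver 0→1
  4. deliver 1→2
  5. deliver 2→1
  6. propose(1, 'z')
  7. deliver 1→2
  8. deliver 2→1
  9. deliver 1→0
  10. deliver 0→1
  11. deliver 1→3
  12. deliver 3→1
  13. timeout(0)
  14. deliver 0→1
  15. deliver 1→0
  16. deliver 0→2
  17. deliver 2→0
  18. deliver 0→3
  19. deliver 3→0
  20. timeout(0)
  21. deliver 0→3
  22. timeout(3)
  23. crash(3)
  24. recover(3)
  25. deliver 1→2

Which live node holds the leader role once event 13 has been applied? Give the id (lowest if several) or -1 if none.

1

e1 timeout(1): 1[cand,t=1,-]
e2 deliver 1→0: 0[foll,t=1,-]
e3 deliver 0→1: ·
e4 deliver 1→2: 2[foll,t=1,-]
e5 deliver 2→1: 1[lead,t=1,-]
e6 propose(1,'z'): 1[lead,t=1,z]
e7 deliver 1→2: 2[foll,t=1,z]
e8 deliver 2→1: ·
e9 deliver 1→0: 0[foll,t=1,z]
e10 deliver 0→1: ·
e11 deliver 1→3: 3[foll,t=1,-]
e12 deliver 3→1: ·
e13 timeout(0): 0[cand,t=2,z]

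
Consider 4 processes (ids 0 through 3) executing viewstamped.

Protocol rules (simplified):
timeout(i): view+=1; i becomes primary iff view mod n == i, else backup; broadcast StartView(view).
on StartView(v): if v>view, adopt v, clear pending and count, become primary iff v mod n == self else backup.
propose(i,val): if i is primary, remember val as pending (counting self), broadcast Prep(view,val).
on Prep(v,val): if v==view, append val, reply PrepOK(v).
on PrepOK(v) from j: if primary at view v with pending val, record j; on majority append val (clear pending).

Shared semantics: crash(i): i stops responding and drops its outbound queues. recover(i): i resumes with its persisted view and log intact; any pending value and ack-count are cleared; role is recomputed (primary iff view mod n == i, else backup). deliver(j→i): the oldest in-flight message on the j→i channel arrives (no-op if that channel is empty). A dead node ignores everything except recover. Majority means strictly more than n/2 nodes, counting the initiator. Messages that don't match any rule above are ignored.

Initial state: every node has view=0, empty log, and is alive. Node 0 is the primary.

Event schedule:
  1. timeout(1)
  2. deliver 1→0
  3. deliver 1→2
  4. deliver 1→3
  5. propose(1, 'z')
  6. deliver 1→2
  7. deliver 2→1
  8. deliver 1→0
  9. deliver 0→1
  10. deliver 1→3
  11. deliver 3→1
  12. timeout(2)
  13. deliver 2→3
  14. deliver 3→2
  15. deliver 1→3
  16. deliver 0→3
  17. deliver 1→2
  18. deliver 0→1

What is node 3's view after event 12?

e1 timeout(1): 1[prim,v=1,-]
e2 deliver 1→0: 0[back,v=1,-]
e3 deliver 1→2: 2[back,v=1,-]
e4 deliver 1→3: 3[back,v=1,-]
e5 propose(1,'z'): ·
e6 deliver 1→2: 2[back,v=1,z]
e7 deliver 2→1: ·
e8 deliver 1→0: 0[back,v=1,z]
e9 deliver 0→1: 1[prim,v=1,z]
e10 deliver 1→3: 3[back,v=1,z]
e11 deliver 3→1: ·
e12 timeout(2): 2[prim,v=2,z]

1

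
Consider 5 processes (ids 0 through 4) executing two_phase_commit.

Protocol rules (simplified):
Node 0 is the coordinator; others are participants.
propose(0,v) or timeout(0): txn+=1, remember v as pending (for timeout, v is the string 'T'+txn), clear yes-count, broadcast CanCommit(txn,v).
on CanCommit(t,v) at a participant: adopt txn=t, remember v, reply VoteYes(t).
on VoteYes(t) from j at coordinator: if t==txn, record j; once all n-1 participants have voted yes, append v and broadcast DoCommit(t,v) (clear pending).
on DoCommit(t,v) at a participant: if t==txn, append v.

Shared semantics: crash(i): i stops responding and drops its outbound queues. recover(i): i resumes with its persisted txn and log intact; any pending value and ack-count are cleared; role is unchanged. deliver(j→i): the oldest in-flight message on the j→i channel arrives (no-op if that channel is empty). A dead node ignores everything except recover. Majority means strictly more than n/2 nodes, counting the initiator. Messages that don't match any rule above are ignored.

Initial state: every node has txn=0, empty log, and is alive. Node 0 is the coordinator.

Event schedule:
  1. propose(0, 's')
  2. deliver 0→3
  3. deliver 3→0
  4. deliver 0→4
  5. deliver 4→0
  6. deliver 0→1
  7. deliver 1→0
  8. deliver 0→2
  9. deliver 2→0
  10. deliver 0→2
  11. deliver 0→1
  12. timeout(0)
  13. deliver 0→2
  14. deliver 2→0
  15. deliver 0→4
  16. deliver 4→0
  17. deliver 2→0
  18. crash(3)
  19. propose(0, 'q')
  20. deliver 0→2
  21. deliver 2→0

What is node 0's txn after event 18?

[1] propose(0,'s') → N0(coor t1 [-])
[2] deliver 0→3 → N3(part t1 [-])
[3] deliver 3→0 → ∅
[4] deliver 0→4 → N4(part t1 [-])
[5] deliver 4→0 → ∅
[6] deliver 0→1 → N1(part t1 [-])
[7] deliver 1→0 → ∅
[8] deliver 0→2 → N2(part t1 [-])
[9] deliver 2→0 → N0(coor t1 [s])
[10] deliver 0→2 → N2(part t1 [s])
[11] deliver 0→1 → N1(part t1 [s])
[12] timeout(0) → N0(coor t2 [s])
[13] deliver 0→2 → N2(part t2 [s])
[14] deliver 2→0 → ∅
[15] deliver 0→4 → N4(part t1 [s])
[16] deliver 4→0 → ∅
[17] deliver 2→0 → ∅
[18] crash(3) → N3(✗part t1 [-])

2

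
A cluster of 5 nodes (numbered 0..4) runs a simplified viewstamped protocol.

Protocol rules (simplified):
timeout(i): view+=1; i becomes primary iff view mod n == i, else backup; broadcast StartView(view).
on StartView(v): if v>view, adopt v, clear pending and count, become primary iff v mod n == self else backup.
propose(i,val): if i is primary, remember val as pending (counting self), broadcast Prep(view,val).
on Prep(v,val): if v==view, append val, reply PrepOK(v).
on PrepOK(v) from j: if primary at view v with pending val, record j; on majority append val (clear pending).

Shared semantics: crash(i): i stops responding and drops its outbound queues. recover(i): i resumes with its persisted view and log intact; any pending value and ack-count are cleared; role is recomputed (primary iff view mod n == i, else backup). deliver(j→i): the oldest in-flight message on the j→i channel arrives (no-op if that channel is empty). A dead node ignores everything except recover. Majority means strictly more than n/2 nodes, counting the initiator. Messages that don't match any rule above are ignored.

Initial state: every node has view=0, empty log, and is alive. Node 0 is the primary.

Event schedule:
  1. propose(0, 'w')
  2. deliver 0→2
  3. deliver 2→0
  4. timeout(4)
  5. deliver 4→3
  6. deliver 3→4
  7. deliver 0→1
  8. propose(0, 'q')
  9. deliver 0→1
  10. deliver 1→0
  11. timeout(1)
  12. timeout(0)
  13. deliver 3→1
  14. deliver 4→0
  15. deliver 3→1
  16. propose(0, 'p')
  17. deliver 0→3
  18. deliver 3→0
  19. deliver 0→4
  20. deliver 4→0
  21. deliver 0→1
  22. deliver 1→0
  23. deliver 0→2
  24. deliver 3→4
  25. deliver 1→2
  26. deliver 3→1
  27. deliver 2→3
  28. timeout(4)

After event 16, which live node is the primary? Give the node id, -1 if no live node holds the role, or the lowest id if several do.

step 1 propose(0,'w'): —
step 2 deliver 0→2: 2={back,v=0,log=w}
step 3 deliver 2→0: —
step 4 timeout(4): 4={back,v=1,log=-}
step 5 deliver 4→3: 3={back,v=1,log=-}
step 6 deliver 3→4: —
step 7 deliver 0→1: 1={back,v=0,log=w}
step 8 propose(0,'q'): —
step 9 deliver 0→1: 1={back,v=0,log=w,q}
step 10 deliver 1→0: —
step 11 timeout(1): 1={prim,v=1,log=w,q}
step 12 timeout(0): 0={back,v=1,log=-}
step 13 deliver 3→1: —
step 14 deliver 4→0: —
step 15 deliver 3→1: —
step 16 propose(0,'p'): —

1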